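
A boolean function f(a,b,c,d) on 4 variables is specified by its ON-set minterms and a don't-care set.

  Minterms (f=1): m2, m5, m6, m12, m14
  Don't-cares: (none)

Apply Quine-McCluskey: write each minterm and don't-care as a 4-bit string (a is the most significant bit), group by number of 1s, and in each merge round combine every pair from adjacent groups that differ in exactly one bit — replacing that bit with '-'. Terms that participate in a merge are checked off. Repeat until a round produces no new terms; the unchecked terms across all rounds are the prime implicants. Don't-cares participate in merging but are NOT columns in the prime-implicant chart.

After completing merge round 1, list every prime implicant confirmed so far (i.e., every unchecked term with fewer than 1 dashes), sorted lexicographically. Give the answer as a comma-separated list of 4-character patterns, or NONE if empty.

0101

[col 0] 0010*, 0101, 0110*, 1100*, 1110*
[col 1] -110, 0-10, 11-0
Prime implicants: -110, 0-10, 0101, 11-0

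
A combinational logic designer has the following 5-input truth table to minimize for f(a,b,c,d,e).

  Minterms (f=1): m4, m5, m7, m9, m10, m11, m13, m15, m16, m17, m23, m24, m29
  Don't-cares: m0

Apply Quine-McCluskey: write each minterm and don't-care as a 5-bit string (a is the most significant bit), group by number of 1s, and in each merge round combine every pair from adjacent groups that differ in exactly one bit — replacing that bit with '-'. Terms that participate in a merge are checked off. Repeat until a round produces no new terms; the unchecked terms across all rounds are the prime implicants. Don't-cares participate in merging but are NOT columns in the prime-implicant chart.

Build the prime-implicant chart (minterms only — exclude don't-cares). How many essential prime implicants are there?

size-2^0 implicants → 00000(✓)  00100(✓)  00101(✓)  00111(✓)  01001(✓)  01010(✓)  01011(✓)  01101(✓)  01111(✓)  10000(✓)  10001(✓)  10111(✓)  11000(✓)  11101(✓)
size-2^1 implicants → -0000  -0111  -1101  0-101(✓)  0-111(✓)  00-00  001-1(✓)  0010-  01-01(✓)  01-11(✓)  010-1(✓)  0101-  011-1(✓)  1-000  1000-
size-2^2 implicants → 0-1-1  01--1
Unchecked terms (primes): -0000, -0111, -1101, 0-1-1, 00-00, 0010-, 01--1, 0101-, 1-000, 1000-
Minterm coverage:
  m4 ⊆ 00-00,0010-
  m5 ⊆ 0-1-1,0010-
  m7 ⊆ -0111,0-1-1
  m9 ⊆ 01--1 [E]
  m10 ⊆ 0101- [E]
  m11 ⊆ 01--1,0101-
  m13 ⊆ -1101,0-1-1,01--1
  m15 ⊆ 0-1-1,01--1
  m16 ⊆ -0000,1-000,1000-
  m17 ⊆ 1000- [E]
  m23 ⊆ -0111 [E]
  m24 ⊆ 1-000 [E]
  m29 ⊆ -1101 [E]
E = {-0111, -1101, 01--1, 0101-, 1-000, 1000-}

6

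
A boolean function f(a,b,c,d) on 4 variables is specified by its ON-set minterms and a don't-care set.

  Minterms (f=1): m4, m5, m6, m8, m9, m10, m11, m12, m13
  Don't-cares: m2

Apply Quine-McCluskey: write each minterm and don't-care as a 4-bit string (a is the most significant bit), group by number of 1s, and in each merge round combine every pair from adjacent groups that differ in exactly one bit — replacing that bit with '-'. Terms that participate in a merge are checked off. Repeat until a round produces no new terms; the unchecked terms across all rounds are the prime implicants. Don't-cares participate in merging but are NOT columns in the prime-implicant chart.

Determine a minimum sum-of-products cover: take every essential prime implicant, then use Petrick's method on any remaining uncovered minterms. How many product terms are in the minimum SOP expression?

3

Round 0: 0010✓ 0100✓ 0101✓ 0110✓ 1000✓ 1001✓ 1010✓ 1011✓ 1100✓ 1101✓
Round 1: -010 -100✓ -101✓ 0-10 01-0 010-✓ 1-00✓ 1-01✓ 10-0✓ 10-1✓ 100-✓ 101-✓ 110-✓
Round 2: -10- 1-0- 10--
PIs = {-010, -10-, 0-10, 01-0, 1-0-, 10--}
Coverage chart:
  m4: -10-,01-0
  m5: -10- ←essential
  m6: 0-10,01-0
  m8: 1-0-,10--
  m9: 1-0-,10--
  m10: -010,10--
  m11: 10-- ←essential
  m12: -10-,1-0-
  m13: -10-,1-0-
Essential: -10-, 10--
Petrick residual → 0-10
Min cover (3 terms): bc' + a'cd' + ab'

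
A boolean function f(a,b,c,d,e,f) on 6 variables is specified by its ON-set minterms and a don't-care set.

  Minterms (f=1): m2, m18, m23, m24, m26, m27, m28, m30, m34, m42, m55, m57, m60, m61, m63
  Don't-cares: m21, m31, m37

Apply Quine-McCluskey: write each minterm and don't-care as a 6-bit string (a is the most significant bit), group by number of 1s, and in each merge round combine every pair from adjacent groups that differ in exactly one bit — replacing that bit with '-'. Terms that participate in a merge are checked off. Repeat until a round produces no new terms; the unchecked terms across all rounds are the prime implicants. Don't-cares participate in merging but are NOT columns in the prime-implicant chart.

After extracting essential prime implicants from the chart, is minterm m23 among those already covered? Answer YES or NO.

[col 0] 000010*, 010010*, 010101*, 010111*, 011000*, 011010*, 011011*, 011100*, 011110*, 011111*, 100010*, 100101, 101010*, 110111*, 111001*, 111100*, 111101*, 111111*
[col 1] -00010, -10111*, -11100, -11111*, 0-0010, 01-010, 01-111*, 0101-1, 011-00*, 011-10*, 011-11*, 0110-0*, 01101-*, 0111-0*, 01111-*, 10-010, 11-111*, 111-01, 1111-1, 11110-
[col 2] -1-111, 011--0, 011-1-
Prime implicants: -00010, -1-111, -11100, 0-0010, 01-010, 0101-1, 011--0, 011-1-, 10-010, 100101, 111-01, 1111-1, 11110-
PI chart (minterm → PIs covering it):
  2 | -00010,0-0010
  18 | 0-0010,01-010
  23 | -1-111,0101-1
  24 | 011--0  (sole → essential)
  26 | 01-010,011--0,011-1-
  27 | 011-1-  (sole → essential)
  28 | -11100,011--0
  30 | 011--0,011-1-
  34 | -00010,10-010
  42 | 10-010  (sole → essential)
  55 | -1-111  (sole → essential)
  57 | 111-01  (sole → essential)
  60 | -11100,11110-
  61 | 111-01,1111-1,11110-
  63 | -1-111,1111-1
Essential prime implicants: -1-111, 011--0, 011-1-, 10-010, 111-01

YES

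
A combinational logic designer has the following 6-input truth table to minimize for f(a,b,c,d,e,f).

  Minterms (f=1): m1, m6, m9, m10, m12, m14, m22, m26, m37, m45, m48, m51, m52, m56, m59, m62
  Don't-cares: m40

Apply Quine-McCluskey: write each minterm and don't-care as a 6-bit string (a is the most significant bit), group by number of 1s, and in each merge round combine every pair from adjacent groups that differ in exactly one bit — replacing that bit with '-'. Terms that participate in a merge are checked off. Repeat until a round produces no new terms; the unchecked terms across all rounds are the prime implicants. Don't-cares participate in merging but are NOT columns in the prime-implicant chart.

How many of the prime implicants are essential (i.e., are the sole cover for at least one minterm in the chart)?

[col 0] 000001*, 000110*, 001001*, 001010*, 001100*, 001110*, 010110*, 011010*, 100101*, 101000*, 101101*, 110000*, 110011*, 110100*, 111000*, 111011*, 111110
[col 1] 0-0110, 0-1010, 00-001, 00-110, 001-10, 0011-0, 1-1000, 10-101, 11-000, 11-011, 110-00
Prime implicants: 0-0110, 0-1010, 00-001, 00-110, 001-10, 0011-0, 1-1000, 10-101, 11-000, 11-011, 110-00, 111110
PI chart (minterm → PIs covering it):
  1 | 00-001  (sole → essential)
  6 | 0-0110,00-110
  9 | 00-001  (sole → essential)
  10 | 0-1010,001-10
  12 | 0011-0  (sole → essential)
  14 | 00-110,001-10,0011-0
  22 | 0-0110  (sole → essential)
  26 | 0-1010  (sole → essential)
  37 | 10-101  (sole → essential)
  45 | 10-101  (sole → essential)
  48 | 11-000,110-00
  51 | 11-011  (sole → essential)
  52 | 110-00  (sole → essential)
  56 | 1-1000,11-000
  59 | 11-011  (sole → essential)
  62 | 111110  (sole → essential)
Essential prime implicants: 0-0110, 0-1010, 00-001, 0011-0, 10-101, 11-011, 110-00, 111110

8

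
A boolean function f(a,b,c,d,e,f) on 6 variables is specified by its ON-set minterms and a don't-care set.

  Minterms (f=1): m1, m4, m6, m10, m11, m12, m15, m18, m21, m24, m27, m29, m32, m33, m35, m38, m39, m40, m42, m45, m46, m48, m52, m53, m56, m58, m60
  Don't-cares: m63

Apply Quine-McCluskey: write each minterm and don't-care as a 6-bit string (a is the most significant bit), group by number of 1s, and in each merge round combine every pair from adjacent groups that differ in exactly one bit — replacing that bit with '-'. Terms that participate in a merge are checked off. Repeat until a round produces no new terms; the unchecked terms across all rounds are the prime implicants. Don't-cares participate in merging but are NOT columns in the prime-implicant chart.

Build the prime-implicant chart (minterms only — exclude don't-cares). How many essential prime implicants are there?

10

[col 0] 000001*, 000100*, 000110*, 001010*, 001011*, 001100*, 001111*, 010010, 010101*, 011000*, 011011*, 011101*, 100000*, 100001*, 100011*, 100110*, 100111*, 101000*, 101010*, 101101, 101110*, 110000*, 110100*, 110101*, 111000*, 111010*, 111100*, 111111
[col 1] -00001, -00110, -01010, -10101, -11000, 0-1011, 00-100, 0001-0, 001-11, 00101-, 01-101, 1-0000*, 1-1000*, 1-1010*, 10-000*, 10-110, 100-11, 1000-1, 10000-, 10011-, 101-10, 1010-0*, 11-000*, 11-100*, 110-00*, 11010-, 111-00*, 1110-0*
[col 2] 1--000, 1-10-0, 11--00
Prime implicants: -00001, -00110, -01010, -10101, -11000, 0-1011, 00-100, 0001-0, 001-11, 00101-, 01-101, 010010, 1--000, 1-10-0, 10-110, 100-11, 1000-1, 10000-, 10011-, 101-10, 101101, 11--00, 11010-, 111111
PI chart (minterm → PIs covering it):
  1 | -00001  (sole → essential)
  4 | 00-100,0001-0
  6 | -00110,0001-0
  10 | -01010,00101-
  11 | 0-1011,001-11,00101-
  12 | 00-100  (sole → essential)
  15 | 001-11  (sole → essential)
  18 | 010010  (sole → essential)
  21 | -10101,01-101
  24 | -11000  (sole → essential)
  27 | 0-1011  (sole → essential)
  29 | 01-101  (sole → essential)
  32 | 1--000,10000-
  33 | -00001,1000-1,10000-
  35 | 100-11,1000-1
  38 | -00110,10-110,10011-
  39 | 100-11,10011-
  40 | 1--000,1-10-0
  42 | -01010,1-10-0,101-10
  45 | 101101  (sole → essential)
  46 | 10-110,101-10
  48 | 1--000,11--00
  52 | 11--00,11010-
  53 | -10101,11010-
  56 | -11000,1--000,1-10-0,11--00
  58 | 1-10-0  (sole → essential)
  60 | 11--00  (sole → essential)
Essential prime implicants: -00001, -11000, 0-1011, 00-100, 001-11, 01-101, 010010, 1-10-0, 101101, 11--00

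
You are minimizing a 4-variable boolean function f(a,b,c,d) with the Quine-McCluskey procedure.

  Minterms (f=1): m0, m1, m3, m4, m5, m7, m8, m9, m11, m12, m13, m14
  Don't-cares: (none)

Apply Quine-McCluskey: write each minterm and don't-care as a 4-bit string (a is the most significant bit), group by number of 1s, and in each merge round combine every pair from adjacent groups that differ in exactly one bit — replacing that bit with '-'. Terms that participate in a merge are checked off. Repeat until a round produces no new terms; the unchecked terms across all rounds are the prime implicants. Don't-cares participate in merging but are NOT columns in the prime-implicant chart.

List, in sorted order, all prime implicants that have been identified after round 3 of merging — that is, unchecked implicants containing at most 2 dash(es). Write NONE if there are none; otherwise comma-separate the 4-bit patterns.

-0-1, 0--1, 11-0

Round 0: 0000✓ 0001✓ 0011✓ 0100✓ 0101✓ 0111✓ 1000✓ 1001✓ 1011✓ 1100✓ 1101✓ 1110✓
Round 1: -000✓ -001✓ -011✓ -100✓ -101✓ 0-00✓ 0-01✓ 0-11✓ 00-1✓ 000-✓ 01-1✓ 010-✓ 1-00✓ 1-01✓ 10-1✓ 100-✓ 11-0 110-✓
Round 2: --00✓ --01✓ -0-1 -00-✓ -10-✓ 0--1 0-0-✓ 1-0-✓
Round 3: --0-
PIs = {--0-, -0-1, 0--1, 11-0}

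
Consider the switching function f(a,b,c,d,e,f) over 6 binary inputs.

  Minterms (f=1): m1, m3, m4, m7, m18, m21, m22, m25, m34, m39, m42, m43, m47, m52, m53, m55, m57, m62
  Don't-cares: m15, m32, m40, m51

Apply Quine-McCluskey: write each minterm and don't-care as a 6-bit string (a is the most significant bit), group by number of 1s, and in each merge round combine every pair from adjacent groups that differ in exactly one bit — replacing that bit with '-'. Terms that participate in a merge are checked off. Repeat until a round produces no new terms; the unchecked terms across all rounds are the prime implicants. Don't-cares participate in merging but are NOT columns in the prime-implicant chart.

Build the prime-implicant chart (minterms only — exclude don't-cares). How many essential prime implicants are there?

size-2^0 implicants → 000001(✓)  000011(✓)  000100  000111(✓)  001111(✓)  010010(✓)  010101(✓)  010110(✓)  011001(✓)  100000(✓)  100010(✓)  100111(✓)  101000(✓)  101010(✓)  101011(✓)  101111(✓)  110011(✓)  110100(✓)  110101(✓)  110111(✓)  111001(✓)  111110
size-2^1 implicants → -00111(✓)  -01111(✓)  -10101  -11001  00-111(✓)  000-11  0000-1  010-10  1-0111  10-000(✓)  10-010(✓)  10-111(✓)  1000-0(✓)  101-11  1010-0(✓)  10101-  110-11  1101-1  11010-
size-2^2 implicants → -0-111  10-0-0
Unchecked terms (primes): -0-111, -10101, -11001, 000-11, 0000-1, 000100, 010-10, 1-0111, 10-0-0, 101-11, 10101-, 110-11, 1101-1, 11010-, 111110
Minterm coverage:
  m1 ⊆ 0000-1 [E]
  m3 ⊆ 000-11,0000-1
  m4 ⊆ 000100 [E]
  m7 ⊆ -0-111,000-11
  m18 ⊆ 010-10 [E]
  m21 ⊆ -10101 [E]
  m22 ⊆ 010-10 [E]
  m25 ⊆ -11001 [E]
  m34 ⊆ 10-0-0 [E]
  m39 ⊆ -0-111,1-0111
  m42 ⊆ 10-0-0,10101-
  m43 ⊆ 101-11,10101-
  m47 ⊆ -0-111,101-11
  m52 ⊆ 11010- [E]
  m53 ⊆ -10101,1101-1,11010-
  m55 ⊆ 1-0111,110-11,1101-1
  m57 ⊆ -11001 [E]
  m62 ⊆ 111110 [E]
E = {-10101, -11001, 0000-1, 000100, 010-10, 10-0-0, 11010-, 111110}

8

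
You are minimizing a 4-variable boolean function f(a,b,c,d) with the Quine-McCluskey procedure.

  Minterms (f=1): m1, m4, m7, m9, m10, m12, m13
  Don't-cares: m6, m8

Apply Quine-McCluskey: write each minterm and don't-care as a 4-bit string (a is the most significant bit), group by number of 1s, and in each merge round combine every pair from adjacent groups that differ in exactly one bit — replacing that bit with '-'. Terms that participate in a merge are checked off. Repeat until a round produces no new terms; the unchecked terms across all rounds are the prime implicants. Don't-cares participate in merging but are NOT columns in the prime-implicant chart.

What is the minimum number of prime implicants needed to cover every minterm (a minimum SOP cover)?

size-2^0 implicants → 0001(✓)  0100(✓)  0110(✓)  0111(✓)  1000(✓)  1001(✓)  1010(✓)  1100(✓)  1101(✓)
size-2^1 implicants → -001  -100  01-0  011-  1-00(✓)  1-01(✓)  10-0  100-(✓)  110-(✓)
size-2^2 implicants → 1-0-
Unchecked terms (primes): -001, -100, 01-0, 011-, 1-0-, 10-0
Minterm coverage:
  m1 ⊆ -001 [E]
  m4 ⊆ -100,01-0
  m7 ⊆ 011- [E]
  m9 ⊆ -001,1-0-
  m10 ⊆ 10-0 [E]
  m12 ⊆ -100,1-0-
  m13 ⊆ 1-0- [E]
E = {-001, 011-, 1-0-, 10-0}
Petrick residual → -100
Cover = b'c'd + bc'd' + a'bc + ac' + ab'd'  |cover|=5

5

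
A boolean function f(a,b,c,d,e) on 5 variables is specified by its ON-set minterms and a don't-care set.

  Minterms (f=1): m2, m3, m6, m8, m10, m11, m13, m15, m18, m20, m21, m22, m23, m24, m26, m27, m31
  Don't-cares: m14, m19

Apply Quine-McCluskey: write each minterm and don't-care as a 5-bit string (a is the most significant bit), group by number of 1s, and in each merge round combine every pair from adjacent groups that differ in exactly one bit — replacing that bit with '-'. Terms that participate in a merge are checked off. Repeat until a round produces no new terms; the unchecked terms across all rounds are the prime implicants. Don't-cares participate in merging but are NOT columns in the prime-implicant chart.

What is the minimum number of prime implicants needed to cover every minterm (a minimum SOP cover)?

[col 0] 00010*, 00011*, 00110*, 01000*, 01010*, 01011*, 01101*, 01110*, 01111*, 10010*, 10011*, 10100*, 10101*, 10110*, 10111*, 11000*, 11010*, 11011*, 11111*
[col 1] -0010*, -0011*, -0110*, -1000*, -1010*, -1011*, -1111*, 0-010*, 0-011*, 0-110*, 00-10*, 0001-*, 01-10*, 01-11*, 010-0*, 0101-*, 011-1, 0111-*, 1-010*, 1-011*, 1-111*, 10-10*, 10-11*, 1001-*, 101-0*, 101-1*, 1010-*, 1011-*, 11-11*, 110-0*, 1101-*
[col 2] --010*, --011*, -0-10, -001-*, -1-11, -10-0, -101-*, 0--10, 0-01-*, 01-1-, 1--11, 1-01-*, 10-1-, 101--
[col 3] --01-
Prime implicants: --01-, -0-10, -1-11, -10-0, 0--10, 01-1-, 011-1, 1--11, 10-1-, 101--
PI chart (minterm → PIs covering it):
  2 | --01-,-0-10,0--10
  3 | --01-  (sole → essential)
  6 | -0-10,0--10
  8 | -10-0  (sole → essential)
  10 | --01-,-10-0,0--10,01-1-
  11 | --01-,-1-11,01-1-
  13 | 011-1  (sole → essential)
  15 | -1-11,01-1-,011-1
  18 | --01-,-0-10,10-1-
  20 | 101--  (sole → essential)
  21 | 101--  (sole → essential)
  22 | -0-10,10-1-,101--
  23 | 1--11,10-1-,101--
  24 | -10-0  (sole → essential)
  26 | --01-,-10-0
  27 | --01-,-1-11,1--11
  31 | -1-11,1--11
Essential prime implicants: --01-, -10-0, 011-1, 101--
Petrick residual → -0-10, -1-11
Minimum SOP uses 6 PIs: c'd + b'de' + bde + bc'e' + a'bce + ab'c

6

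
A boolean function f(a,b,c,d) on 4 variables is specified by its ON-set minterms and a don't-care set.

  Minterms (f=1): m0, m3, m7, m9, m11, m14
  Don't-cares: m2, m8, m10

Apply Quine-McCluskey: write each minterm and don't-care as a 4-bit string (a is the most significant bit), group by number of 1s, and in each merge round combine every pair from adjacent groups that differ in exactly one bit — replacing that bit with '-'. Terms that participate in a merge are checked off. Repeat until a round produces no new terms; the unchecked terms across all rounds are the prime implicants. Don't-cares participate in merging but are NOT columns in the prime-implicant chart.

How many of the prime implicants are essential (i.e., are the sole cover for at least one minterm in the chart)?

[col 0] 0000*, 0010*, 0011*, 0111*, 1000*, 1001*, 1010*, 1011*, 1110*
[col 1] -000*, -010*, -011*, 0-11, 00-0*, 001-*, 1-10, 10-0*, 10-1*, 100-*, 101-*
[col 2] -0-0, -01-, 10--
Prime implicants: -0-0, -01-, 0-11, 1-10, 10--
PI chart (minterm → PIs covering it):
  0 | -0-0  (sole → essential)
  3 | -01-,0-11
  7 | 0-11  (sole → essential)
  9 | 10--  (sole → essential)
  11 | -01-,10--
  14 | 1-10  (sole → essential)
Essential prime implicants: -0-0, 0-11, 1-10, 10--

4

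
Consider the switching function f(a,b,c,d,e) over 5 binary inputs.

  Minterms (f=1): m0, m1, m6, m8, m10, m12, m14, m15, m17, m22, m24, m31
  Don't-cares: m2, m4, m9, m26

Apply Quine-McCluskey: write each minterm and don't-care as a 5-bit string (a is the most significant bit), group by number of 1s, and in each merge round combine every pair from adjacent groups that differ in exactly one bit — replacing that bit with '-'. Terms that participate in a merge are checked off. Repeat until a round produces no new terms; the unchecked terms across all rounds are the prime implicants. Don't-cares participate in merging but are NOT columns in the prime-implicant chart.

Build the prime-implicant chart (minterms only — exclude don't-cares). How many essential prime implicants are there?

5

size-2^0 implicants → 00000(✓)  00001(✓)  00010(✓)  00100(✓)  00110(✓)  01000(✓)  01001(✓)  01010(✓)  01100(✓)  01110(✓)  01111(✓)  10001(✓)  10110(✓)  11000(✓)  11010(✓)  11111(✓)
size-2^1 implicants → -0001  -0110  -1000(✓)  -1010(✓)  -1111  0-000(✓)  0-001(✓)  0-010(✓)  0-100(✓)  0-110(✓)  00-00(✓)  00-10(✓)  000-0(✓)  0000-(✓)  001-0(✓)  01-00(✓)  01-10(✓)  010-0(✓)  0100-(✓)  011-0(✓)  0111-  110-0(✓)
size-2^2 implicants → -10-0  0--00(✓)  0--10(✓)  0-0-0(✓)  0-00-  0-1-0(✓)  00--0(✓)  01--0(✓)
size-2^3 implicants → 0---0
Unchecked terms (primes): -0001, -0110, -10-0, -1111, 0---0, 0-00-, 0111-
Minterm coverage:
  m0 ⊆ 0---0,0-00-
  m1 ⊆ -0001,0-00-
  m6 ⊆ -0110,0---0
  m8 ⊆ -10-0,0---0,0-00-
  m10 ⊆ -10-0,0---0
  m12 ⊆ 0---0 [E]
  m14 ⊆ 0---0,0111-
  m15 ⊆ -1111,0111-
  m17 ⊆ -0001 [E]
  m22 ⊆ -0110 [E]
  m24 ⊆ -10-0 [E]
  m31 ⊆ -1111 [E]
E = {-0001, -0110, -10-0, -1111, 0---0}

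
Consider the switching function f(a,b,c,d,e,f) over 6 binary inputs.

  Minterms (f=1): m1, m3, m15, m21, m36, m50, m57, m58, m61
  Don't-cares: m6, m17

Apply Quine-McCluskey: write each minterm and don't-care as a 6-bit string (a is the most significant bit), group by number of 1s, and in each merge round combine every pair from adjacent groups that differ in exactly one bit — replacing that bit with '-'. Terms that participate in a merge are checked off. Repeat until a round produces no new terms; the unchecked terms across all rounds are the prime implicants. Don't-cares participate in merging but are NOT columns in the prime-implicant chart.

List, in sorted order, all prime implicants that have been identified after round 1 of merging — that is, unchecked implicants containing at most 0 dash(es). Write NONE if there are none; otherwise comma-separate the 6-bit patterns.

Round 0: 000001✓ 000011✓ 000110 001111 010001✓ 010101✓ 100100 110010✓ 111001✓ 111010✓ 111101✓
Round 1: 0-0001 0000-1 010-01 11-010 111-01
PIs = {0-0001, 0000-1, 000110, 001111, 010-01, 100100, 11-010, 111-01}

000110, 001111, 100100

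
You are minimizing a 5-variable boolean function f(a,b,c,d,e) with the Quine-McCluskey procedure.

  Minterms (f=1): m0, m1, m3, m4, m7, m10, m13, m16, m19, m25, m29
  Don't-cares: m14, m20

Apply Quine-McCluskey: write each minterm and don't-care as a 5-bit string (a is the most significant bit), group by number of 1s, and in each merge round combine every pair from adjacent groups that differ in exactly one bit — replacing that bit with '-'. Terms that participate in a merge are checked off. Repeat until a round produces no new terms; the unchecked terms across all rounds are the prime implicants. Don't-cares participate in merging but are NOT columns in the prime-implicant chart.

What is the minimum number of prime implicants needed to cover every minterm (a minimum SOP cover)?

Round 0: 00000✓ 00001✓ 00011✓ 00100✓ 00111✓ 01010✓ 01101✓ 01110✓ 10000✓ 10011✓ 10100✓ 11001✓ 11101✓
Round 1: -0000✓ -0011 -0100✓ -1101 00-00✓ 00-11 000-1 0000- 01-10 10-00✓ 11-01
Round 2: -0-00
PIs = {-0-00, -0011, -1101, 00-11, 000-1, 0000-, 01-10, 11-01}
Coverage chart:
  m0: -0-00,0000-
  m1: 000-1,0000-
  m3: -0011,00-11,000-1
  m4: -0-00 ←essential
  m7: 00-11 ←essential
  m10: 01-10 ←essential
  m13: -1101 ←essential
  m16: -0-00 ←essential
  m19: -0011 ←essential
  m25: 11-01 ←essential
  m29: -1101,11-01
Essential: -0-00, -0011, -1101, 00-11, 01-10, 11-01
Petrick residual → 000-1
Min cover (7 terms): b'd'e' + b'c'de + bcd'e + a'b'de + a'b'c'e + a'bde' + abd'e

7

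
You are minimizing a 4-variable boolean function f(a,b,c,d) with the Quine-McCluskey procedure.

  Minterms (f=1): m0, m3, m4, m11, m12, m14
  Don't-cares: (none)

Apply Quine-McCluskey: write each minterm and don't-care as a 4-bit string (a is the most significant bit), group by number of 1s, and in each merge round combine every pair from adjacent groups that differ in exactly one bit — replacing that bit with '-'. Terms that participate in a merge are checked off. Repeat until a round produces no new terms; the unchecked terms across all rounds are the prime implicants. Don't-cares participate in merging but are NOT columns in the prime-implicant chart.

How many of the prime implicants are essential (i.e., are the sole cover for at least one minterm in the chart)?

size-2^0 implicants → 0000(✓)  0011(✓)  0100(✓)  1011(✓)  1100(✓)  1110(✓)
size-2^1 implicants → -011  -100  0-00  11-0
Unchecked terms (primes): -011, -100, 0-00, 11-0
Minterm coverage:
  m0 ⊆ 0-00 [E]
  m3 ⊆ -011 [E]
  m4 ⊆ -100,0-00
  m11 ⊆ -011 [E]
  m12 ⊆ -100,11-0
  m14 ⊆ 11-0 [E]
E = {-011, 0-00, 11-0}

3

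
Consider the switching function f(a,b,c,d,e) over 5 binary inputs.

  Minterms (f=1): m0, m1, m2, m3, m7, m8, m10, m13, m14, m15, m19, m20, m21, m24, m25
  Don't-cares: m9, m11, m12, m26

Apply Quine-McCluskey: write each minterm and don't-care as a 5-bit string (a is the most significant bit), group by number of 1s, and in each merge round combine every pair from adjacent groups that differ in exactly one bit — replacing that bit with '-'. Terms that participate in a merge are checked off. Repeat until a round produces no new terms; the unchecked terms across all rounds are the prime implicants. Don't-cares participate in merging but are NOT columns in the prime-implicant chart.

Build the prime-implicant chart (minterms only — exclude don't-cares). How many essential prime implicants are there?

size-2^0 implicants → 00000(✓)  00001(✓)  00010(✓)  00011(✓)  00111(✓)  01000(✓)  01001(✓)  01010(✓)  01011(✓)  01100(✓)  01101(✓)  01110(✓)  01111(✓)  10011(✓)  10100(✓)  10101(✓)  11000(✓)  11001(✓)  11010(✓)
size-2^1 implicants → -0011  -1000(✓)  -1001(✓)  -1010(✓)  0-000(✓)  0-001(✓)  0-010(✓)  0-011(✓)  0-111(✓)  00-11(✓)  000-0(✓)  000-1(✓)  0000-(✓)  0001-(✓)  01-00(✓)  01-01(✓)  01-10(✓)  01-11(✓)  010-0(✓)  010-1(✓)  0100-(✓)  0101-(✓)  011-0(✓)  011-1(✓)  0110-(✓)  0111-(✓)  1010-  110-0(✓)  1100-(✓)
size-2^2 implicants → -10-0  -100-  0--11  0-0-0(✓)  0-0-1(✓)  0-00-(✓)  0-01-(✓)  000--(✓)  01--0(✓)  01--1(✓)  01-0-(✓)  01-1-(✓)  010--(✓)  011--(✓)
size-2^3 implicants → 0-0--  01---
Unchecked terms (primes): -0011, -10-0, -100-, 0--11, 0-0--, 01---, 1010-
Minterm coverage:
  m0 ⊆ 0-0-- [E]
  m1 ⊆ 0-0-- [E]
  m2 ⊆ 0-0-- [E]
  m3 ⊆ -0011,0--11,0-0--
  m7 ⊆ 0--11 [E]
  m8 ⊆ -10-0,-100-,0-0--,01---
  m10 ⊆ -10-0,0-0--,01---
  m13 ⊆ 01--- [E]
  m14 ⊆ 01--- [E]
  m15 ⊆ 0--11,01---
  m19 ⊆ -0011 [E]
  m20 ⊆ 1010- [E]
  m21 ⊆ 1010- [E]
  m24 ⊆ -10-0,-100-
  m25 ⊆ -100- [E]
E = {-0011, -100-, 0--11, 0-0--, 01---, 1010-}

6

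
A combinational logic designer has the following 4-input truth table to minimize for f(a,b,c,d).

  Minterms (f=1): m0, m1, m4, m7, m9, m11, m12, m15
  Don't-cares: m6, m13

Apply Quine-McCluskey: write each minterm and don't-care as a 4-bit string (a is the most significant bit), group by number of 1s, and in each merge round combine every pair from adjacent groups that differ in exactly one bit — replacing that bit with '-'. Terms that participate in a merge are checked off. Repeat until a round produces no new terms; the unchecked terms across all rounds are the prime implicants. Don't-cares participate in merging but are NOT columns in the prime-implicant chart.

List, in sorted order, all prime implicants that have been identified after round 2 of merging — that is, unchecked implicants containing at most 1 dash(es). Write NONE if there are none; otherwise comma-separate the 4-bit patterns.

-001, -100, -111, 0-00, 000-, 01-0, 011-, 110-

[col 0] 0000*, 0001*, 0100*, 0110*, 0111*, 1001*, 1011*, 1100*, 1101*, 1111*
[col 1] -001, -100, -111, 0-00, 000-, 01-0, 011-, 1-01*, 1-11*, 10-1*, 11-1*, 110-
[col 2] 1--1
Prime implicants: -001, -100, -111, 0-00, 000-, 01-0, 011-, 1--1, 110-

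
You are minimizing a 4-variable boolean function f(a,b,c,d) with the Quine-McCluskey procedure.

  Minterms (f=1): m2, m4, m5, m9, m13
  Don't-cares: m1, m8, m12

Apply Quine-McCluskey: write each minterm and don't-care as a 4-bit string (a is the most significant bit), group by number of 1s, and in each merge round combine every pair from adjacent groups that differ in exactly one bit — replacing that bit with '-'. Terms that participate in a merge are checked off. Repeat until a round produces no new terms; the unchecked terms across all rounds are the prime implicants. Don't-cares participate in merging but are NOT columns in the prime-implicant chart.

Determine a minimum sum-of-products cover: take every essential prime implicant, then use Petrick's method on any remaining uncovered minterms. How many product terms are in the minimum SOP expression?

3

Round 0: 0001✓ 0010 0100✓ 0101✓ 1000✓ 1001✓ 1100✓ 1101✓
Round 1: -001✓ -100✓ -101✓ 0-01✓ 010-✓ 1-00✓ 1-01✓ 100-✓ 110-✓
Round 2: --01 -10- 1-0-
PIs = {--01, -10-, 0010, 1-0-}
Coverage chart:
  m2: 0010 ←essential
  m4: -10- ←essential
  m5: --01,-10-
  m9: --01,1-0-
  m13: --01,-10-,1-0-
Essential: -10-, 0010
Petrick residual → --01
Min cover (3 terms): c'd + bc' + a'b'cd'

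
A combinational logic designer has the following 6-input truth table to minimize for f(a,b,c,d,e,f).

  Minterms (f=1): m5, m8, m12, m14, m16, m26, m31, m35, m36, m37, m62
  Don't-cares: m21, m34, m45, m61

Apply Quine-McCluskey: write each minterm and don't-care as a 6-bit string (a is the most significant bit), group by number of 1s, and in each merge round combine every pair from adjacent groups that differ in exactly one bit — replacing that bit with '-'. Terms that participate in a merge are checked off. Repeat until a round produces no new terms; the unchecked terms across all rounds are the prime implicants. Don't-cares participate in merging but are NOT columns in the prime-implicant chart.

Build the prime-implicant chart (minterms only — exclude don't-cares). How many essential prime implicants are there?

Round 0: 000101✓ 001000✓ 001100✓ 001110✓ 010000 010101✓ 011010 011111 100010✓ 100011✓ 100100✓ 100101✓ 101101✓ 111101✓ 111110
Round 1: -00101 0-0101 001-00 0011-0 1-1101 10-101 10001- 10010-
PIs = {-00101, 0-0101, 001-00, 0011-0, 010000, 011010, 011111, 1-1101, 10-101, 10001-, 10010-, 111110}
Coverage chart:
  m5: -00101,0-0101
  m8: 001-00 ←essential
  m12: 001-00,0011-0
  m14: 0011-0 ←essential
  m16: 010000 ←essential
  m26: 011010 ←essential
  m31: 011111 ←essential
  m35: 10001- ←essential
  m36: 10010- ←essential
  m37: -00101,10-101,10010-
  m62: 111110 ←essential
Essential: 001-00, 0011-0, 010000, 011010, 011111, 10001-, 10010-, 111110

8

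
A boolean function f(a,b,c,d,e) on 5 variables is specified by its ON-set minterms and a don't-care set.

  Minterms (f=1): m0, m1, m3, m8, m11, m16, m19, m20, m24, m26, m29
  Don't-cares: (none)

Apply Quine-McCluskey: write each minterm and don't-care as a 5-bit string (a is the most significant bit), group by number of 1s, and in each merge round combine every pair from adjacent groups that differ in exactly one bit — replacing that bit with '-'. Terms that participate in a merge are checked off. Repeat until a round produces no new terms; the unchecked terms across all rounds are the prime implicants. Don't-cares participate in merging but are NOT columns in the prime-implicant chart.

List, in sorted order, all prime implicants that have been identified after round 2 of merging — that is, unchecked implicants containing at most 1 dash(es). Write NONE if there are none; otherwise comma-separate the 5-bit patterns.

-0011, 0-011, 000-1, 0000-, 10-00, 110-0, 11101

[col 0] 00000*, 00001*, 00011*, 01000*, 01011*, 10000*, 10011*, 10100*, 11000*, 11010*, 11101
[col 1] -0000*, -0011, -1000*, 0-000*, 0-011, 000-1, 0000-, 1-000*, 10-00, 110-0
[col 2] --000
Prime implicants: --000, -0011, 0-011, 000-1, 0000-, 10-00, 110-0, 11101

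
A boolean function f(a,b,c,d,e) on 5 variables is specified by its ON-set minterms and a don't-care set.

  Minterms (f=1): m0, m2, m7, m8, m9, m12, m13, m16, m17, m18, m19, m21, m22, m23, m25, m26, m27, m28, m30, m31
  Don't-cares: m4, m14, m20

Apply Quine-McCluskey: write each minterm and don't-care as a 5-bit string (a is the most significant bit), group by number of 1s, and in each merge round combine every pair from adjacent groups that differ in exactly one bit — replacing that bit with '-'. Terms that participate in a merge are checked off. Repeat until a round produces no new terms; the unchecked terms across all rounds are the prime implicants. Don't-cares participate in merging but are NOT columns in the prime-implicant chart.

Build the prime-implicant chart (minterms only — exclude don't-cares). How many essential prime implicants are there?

Round 0: 00000✓ 00010✓ 00100✓ 00111✓ 01000✓ 01001✓ 01100✓ 01101✓ 01110✓ 10000✓ 10001✓ 10010✓ 10011✓ 10100✓ 10101✓ 10110✓ 10111✓ 11001✓ 11010✓ 11011✓ 11100✓ 11110✓ 11111✓
Round 1: -0000✓ -0010✓ -0100✓ -0111 -1001 -1100✓ -1110✓ 0-000✓ 0-100✓ 00-00✓ 000-0✓ 01-00✓ 01-01✓ 0100-✓ 011-0✓ 0110-✓ 1-001✓ 1-010✓ 1-011✓ 1-100✓ 1-110✓ 1-111✓ 10-00✓ 10-01✓ 10-10✓ 10-11✓ 100-0✓ 100-1✓ 1000-✓ 1001-✓ 101-0✓ 101-1✓ 1010-✓ 1011-✓ 11-10✓ 11-11✓ 110-1✓ 1101-✓ 111-0✓ 1111-✓
Round 2: --100 -0-00 -00-0 -11-0 0--00 01-0- 1--10✓ 1--11✓ 1-0-1 1-01-✓ 1-1-0 1-11-✓ 10--0✓ 10--1✓ 10-0-✓ 10-1-✓ 100--✓ 101--✓ 11-1-✓
Round 3: 1--1- 10---
PIs = {--100, -0-00, -00-0, -0111, -1001, -11-0, 0--00, 01-0-, 1--1-, 1-0-1, 1-1-0, 10---}
Coverage chart:
  m0: -0-00,-00-0,0--00
  m2: -00-0 ←essential
  m7: -0111 ←essential
  m8: 0--00,01-0-
  m9: -1001,01-0-
  m12: --100,-11-0,0--00,01-0-
  m13: 01-0- ←essential
  m16: -0-00,-00-0,10---
  m17: 1-0-1,10---
  m18: -00-0,1--1-,10---
  m19: 1--1-,1-0-1,10---
  m21: 10--- ←essential
  m22: 1--1-,1-1-0,10---
  m23: -0111,1--1-,10---
  m25: -1001,1-0-1
  m26: 1--1- ←essential
  m27: 1--1-,1-0-1
  m28: --100,-11-0,1-1-0
  m30: -11-0,1--1-,1-1-0
  m31: 1--1- ←essential
Essential: -00-0, -0111, 01-0-, 1--1-, 10---

5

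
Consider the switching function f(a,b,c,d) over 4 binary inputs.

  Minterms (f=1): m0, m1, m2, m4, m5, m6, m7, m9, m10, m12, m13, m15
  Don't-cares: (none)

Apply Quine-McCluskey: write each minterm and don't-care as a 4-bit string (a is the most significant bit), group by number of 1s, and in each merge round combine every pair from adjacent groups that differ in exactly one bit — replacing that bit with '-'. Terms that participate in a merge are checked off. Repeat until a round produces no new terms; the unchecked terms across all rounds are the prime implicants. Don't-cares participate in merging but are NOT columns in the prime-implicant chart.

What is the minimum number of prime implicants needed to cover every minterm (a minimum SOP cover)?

5

Round 0: 0000✓ 0001✓ 0010✓ 0100✓ 0101✓ 0110✓ 0111✓ 1001✓ 1010✓ 1100✓ 1101✓ 1111✓
Round 1: -001✓ -010 -100✓ -101✓ -111✓ 0-00✓ 0-01✓ 0-10✓ 00-0✓ 000-✓ 01-0✓ 01-1✓ 010-✓ 011-✓ 1-01✓ 11-1✓ 110-✓
Round 2: --01 -1-1 -10- 0--0 0-0- 01--
PIs = {--01, -010, -1-1, -10-, 0--0, 0-0-, 01--}
Coverage chart:
  m0: 0--0,0-0-
  m1: --01,0-0-
  m2: -010,0--0
  m4: -10-,0--0,0-0-,01--
  m5: --01,-1-1,-10-,0-0-,01--
  m6: 0--0,01--
  m7: -1-1,01--
  m9: --01 ←essential
  m10: -010 ←essential
  m12: -10- ←essential
  m13: --01,-1-1,-10-
  m15: -1-1 ←essential
Essential: --01, -010, -1-1, -10-
Petrick residual → 0--0
Min cover (5 terms): c'd + b'cd' + bd + bc' + a'd'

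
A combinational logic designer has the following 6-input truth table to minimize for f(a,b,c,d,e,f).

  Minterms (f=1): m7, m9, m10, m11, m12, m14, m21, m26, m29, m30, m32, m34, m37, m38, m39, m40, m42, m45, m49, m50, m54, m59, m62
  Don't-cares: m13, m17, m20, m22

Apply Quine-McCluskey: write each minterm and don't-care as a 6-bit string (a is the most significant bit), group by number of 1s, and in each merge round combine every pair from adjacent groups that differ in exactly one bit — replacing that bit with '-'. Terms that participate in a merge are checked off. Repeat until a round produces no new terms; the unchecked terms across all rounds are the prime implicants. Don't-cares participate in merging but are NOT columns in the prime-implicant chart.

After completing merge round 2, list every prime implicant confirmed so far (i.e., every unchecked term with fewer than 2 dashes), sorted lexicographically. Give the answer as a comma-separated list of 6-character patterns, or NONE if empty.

-00111, -01010, -01101, -10001, 0-1101, 001-01, 0010-1, 00101-, 0011-0, 00110-, 01-101, 010-01, 0101-0, 01010-, 10-101, 1001-1, 10011-, 111011

[col 0] 000111*, 001001*, 001010*, 001011*, 001100*, 001101*, 001110*, 010001*, 010100*, 010101*, 010110*, 011010*, 011101*, 011110*, 100000*, 100010*, 100101*, 100110*, 100111*, 101000*, 101010*, 101101*, 110001*, 110010*, 110110*, 111011, 111110*
[col 1] -00111, -01010, -01101, -10001, -10110*, -11110*, 0-1010*, 0-1101, 0-1110*, 001-01, 001-10*, 0010-1, 00101-, 0011-0, 00110-, 01-101, 01-110*, 010-01, 0101-0, 01010-, 011-10*, 1-0010*, 1-0110*, 10-000*, 10-010*, 10-101, 100-10*, 1000-0*, 1001-1, 10011-, 1010-0*, 11-110*, 110-10*
[col 2] -1-110, 0-1-10, 1-0-10, 10-0-0
Prime implicants: -00111, -01010, -01101, -1-110, -10001, 0-1-10, 0-1101, 001-01, 0010-1, 00101-, 0011-0, 00110-, 01-101, 010-01, 0101-0, 01010-, 1-0-10, 10-0-0, 10-101, 1001-1, 10011-, 111011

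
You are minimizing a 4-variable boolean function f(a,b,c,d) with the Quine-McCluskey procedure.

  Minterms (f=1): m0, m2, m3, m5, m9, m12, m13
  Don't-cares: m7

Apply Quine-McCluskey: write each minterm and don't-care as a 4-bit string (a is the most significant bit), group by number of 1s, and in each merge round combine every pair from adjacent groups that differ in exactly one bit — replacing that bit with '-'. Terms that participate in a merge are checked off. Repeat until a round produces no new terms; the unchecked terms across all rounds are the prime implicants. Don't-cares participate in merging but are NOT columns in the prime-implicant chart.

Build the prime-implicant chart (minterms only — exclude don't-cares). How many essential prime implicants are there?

3

[col 0] 0000*, 0010*, 0011*, 0101*, 0111*, 1001*, 1100*, 1101*
[col 1] -101, 0-11, 00-0, 001-, 01-1, 1-01, 110-
Prime implicants: -101, 0-11, 00-0, 001-, 01-1, 1-01, 110-
PI chart (minterm → PIs covering it):
  0 | 00-0  (sole → essential)
  2 | 00-0,001-
  3 | 0-11,001-
  5 | -101,01-1
  9 | 1-01  (sole → essential)
  12 | 110-  (sole → essential)
  13 | -101,1-01,110-
Essential prime implicants: 00-0, 1-01, 110-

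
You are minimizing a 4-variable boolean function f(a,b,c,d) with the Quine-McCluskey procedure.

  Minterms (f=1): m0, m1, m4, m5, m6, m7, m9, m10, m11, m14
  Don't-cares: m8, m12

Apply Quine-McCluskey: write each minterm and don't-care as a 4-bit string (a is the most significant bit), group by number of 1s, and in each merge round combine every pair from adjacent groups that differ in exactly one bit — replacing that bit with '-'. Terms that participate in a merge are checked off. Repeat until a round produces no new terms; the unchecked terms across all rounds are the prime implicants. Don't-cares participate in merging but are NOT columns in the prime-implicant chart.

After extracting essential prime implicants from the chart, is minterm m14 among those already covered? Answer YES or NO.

NO

size-2^0 implicants → 0000(✓)  0001(✓)  0100(✓)  0101(✓)  0110(✓)  0111(✓)  1000(✓)  1001(✓)  1010(✓)  1011(✓)  1100(✓)  1110(✓)
size-2^1 implicants → -000(✓)  -001(✓)  -100(✓)  -110(✓)  0-00(✓)  0-01(✓)  000-(✓)  01-0(✓)  01-1(✓)  010-(✓)  011-(✓)  1-00(✓)  1-10(✓)  10-0(✓)  10-1(✓)  100-(✓)  101-(✓)  11-0(✓)
size-2^2 implicants → --00  -00-  -1-0  0-0-  01--  1--0  10--
Unchecked terms (primes): --00, -00-, -1-0, 0-0-, 01--, 1--0, 10--
Minterm coverage:
  m0 ⊆ --00,-00-,0-0-
  m1 ⊆ -00-,0-0-
  m4 ⊆ --00,-1-0,0-0-,01--
  m5 ⊆ 0-0-,01--
  m6 ⊆ -1-0,01--
  m7 ⊆ 01-- [E]
  m9 ⊆ -00-,10--
  m10 ⊆ 1--0,10--
  m11 ⊆ 10-- [E]
  m14 ⊆ -1-0,1--0
E = {01--, 10--}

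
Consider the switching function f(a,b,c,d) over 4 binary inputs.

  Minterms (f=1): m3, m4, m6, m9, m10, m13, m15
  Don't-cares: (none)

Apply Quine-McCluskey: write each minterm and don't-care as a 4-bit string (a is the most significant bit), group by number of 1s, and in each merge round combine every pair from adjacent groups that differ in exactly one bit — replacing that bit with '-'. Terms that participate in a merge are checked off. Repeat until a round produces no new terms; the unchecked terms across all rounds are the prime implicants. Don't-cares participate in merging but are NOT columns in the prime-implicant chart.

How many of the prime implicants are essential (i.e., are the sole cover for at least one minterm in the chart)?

5

[col 0] 0011, 0100*, 0110*, 1001*, 1010, 1101*, 1111*
[col 1] 01-0, 1-01, 11-1
Prime implicants: 0011, 01-0, 1-01, 1010, 11-1
PI chart (minterm → PIs covering it):
  3 | 0011  (sole → essential)
  4 | 01-0  (sole → essential)
  6 | 01-0  (sole → essential)
  9 | 1-01  (sole → essential)
  10 | 1010  (sole → essential)
  13 | 1-01,11-1
  15 | 11-1  (sole → essential)
Essential prime implicants: 0011, 01-0, 1-01, 1010, 11-1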